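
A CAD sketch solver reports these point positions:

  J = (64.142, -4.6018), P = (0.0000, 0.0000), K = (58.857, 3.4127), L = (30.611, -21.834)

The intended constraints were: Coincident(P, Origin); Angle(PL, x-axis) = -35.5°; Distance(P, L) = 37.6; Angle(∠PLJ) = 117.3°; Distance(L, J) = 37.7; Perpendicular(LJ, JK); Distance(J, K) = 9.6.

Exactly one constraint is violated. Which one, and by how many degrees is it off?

Perpendicular(LJ, JK) — off by 6.20°.

P = (0.00, 0.00) ✓; PL at -35.50° ✓; |PL| = 37.60 ✓; ∠PLJ = 117.3° ✓; |LJ| = 37.70 ✓; ∠(LJ, JK) = 96.20° ✗; |JK| = 9.600 ✓.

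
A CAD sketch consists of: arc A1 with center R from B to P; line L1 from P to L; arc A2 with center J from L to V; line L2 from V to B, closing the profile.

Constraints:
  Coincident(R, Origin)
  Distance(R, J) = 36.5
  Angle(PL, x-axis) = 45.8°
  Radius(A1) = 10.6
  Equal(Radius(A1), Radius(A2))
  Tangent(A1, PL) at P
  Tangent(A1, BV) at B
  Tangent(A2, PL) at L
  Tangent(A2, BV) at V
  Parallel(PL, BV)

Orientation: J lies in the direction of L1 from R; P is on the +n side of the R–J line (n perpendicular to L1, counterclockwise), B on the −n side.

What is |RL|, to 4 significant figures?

38.01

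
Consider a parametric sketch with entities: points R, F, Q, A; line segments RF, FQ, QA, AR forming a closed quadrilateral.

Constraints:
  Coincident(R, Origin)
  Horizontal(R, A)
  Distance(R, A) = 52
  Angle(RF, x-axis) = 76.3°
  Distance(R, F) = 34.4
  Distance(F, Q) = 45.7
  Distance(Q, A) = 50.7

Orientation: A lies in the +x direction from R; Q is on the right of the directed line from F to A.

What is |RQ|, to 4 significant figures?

12.26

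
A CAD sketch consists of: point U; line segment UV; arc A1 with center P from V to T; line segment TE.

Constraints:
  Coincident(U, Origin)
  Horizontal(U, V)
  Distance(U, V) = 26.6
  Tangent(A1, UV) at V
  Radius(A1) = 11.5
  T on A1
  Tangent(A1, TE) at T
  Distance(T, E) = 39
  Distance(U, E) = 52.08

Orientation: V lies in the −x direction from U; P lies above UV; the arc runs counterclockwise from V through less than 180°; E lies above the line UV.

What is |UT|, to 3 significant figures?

18.8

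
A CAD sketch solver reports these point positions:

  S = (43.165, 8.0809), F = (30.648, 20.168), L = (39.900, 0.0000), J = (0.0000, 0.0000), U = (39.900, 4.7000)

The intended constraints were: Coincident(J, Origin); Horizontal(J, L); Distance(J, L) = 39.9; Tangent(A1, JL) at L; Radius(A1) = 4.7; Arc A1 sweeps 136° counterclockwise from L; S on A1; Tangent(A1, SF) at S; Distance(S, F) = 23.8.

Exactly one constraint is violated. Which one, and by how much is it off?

Distance(S, F) = 23.8 — off by 6.40.

J = (0.00, 0.00) ✓; J.y = 0.00, L.y = 0.00 ✓; |JL| = 39.90 ✓; ∠(UL, LJ) = 90.00° ✓; |UL| = 4.700 ✓; bearing(U→S) − bearing(U→L) = 136.0° ✓; |US| = 4.700 ✓; ∠(US, SF) = 90.00° ✓; |SF| = 17.40 ✗.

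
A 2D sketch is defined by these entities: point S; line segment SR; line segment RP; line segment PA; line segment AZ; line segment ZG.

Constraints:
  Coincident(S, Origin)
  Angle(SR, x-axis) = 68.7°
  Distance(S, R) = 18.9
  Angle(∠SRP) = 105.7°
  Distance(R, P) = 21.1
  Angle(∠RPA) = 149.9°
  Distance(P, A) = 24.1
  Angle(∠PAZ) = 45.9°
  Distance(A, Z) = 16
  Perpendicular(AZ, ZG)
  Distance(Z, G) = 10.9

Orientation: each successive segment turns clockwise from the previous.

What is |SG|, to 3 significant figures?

31.2

∠PAZ = 45.9° gives AZ at -170° from the x-axis; with |AZ| = 16.0, Z = (31.7, -1.35). AZ is perpendicular to ZG, so ZG runs at 100°; with |ZG| = 10.9, G = (29.8, 9.38). Then |SG| = |G − S| = 31.2.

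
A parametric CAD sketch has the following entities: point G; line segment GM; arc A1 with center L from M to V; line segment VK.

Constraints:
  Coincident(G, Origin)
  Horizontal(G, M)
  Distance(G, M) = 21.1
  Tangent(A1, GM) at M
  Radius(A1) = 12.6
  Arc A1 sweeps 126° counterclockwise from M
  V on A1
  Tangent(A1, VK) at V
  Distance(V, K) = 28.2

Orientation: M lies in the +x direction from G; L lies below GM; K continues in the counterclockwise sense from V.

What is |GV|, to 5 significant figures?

22.786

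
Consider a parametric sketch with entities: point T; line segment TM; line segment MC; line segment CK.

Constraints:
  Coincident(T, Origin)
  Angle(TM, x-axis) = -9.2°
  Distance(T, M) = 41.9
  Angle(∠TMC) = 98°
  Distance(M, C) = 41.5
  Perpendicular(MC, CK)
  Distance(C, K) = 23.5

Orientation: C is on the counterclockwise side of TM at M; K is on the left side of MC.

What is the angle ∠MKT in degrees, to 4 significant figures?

50.33°

T is at the origin; TM runs at -9.2° with length 41.9, so M = 41.9·(cos -9.2°, sin -9.2°) = (41.36, -6.699). ∠TMC = 98.0°, so MC runs at -9.2° + (180° − 98.0°) = 72.80° from the x-axis; with |MC| = 41.5, C = M + 41.5·(cos 72.80°, sin 72.80°) = (53.63, 32.95). The perpendicularity gives CK at right angles to MC; with |CK| = 23.5 on the left of MC, K = C + 23.5·(-0.9553, 0.2957) = (31.18, 39.89). Then cos ∠MKT = KM·KT / (|KM||KT|), giving 50.33°.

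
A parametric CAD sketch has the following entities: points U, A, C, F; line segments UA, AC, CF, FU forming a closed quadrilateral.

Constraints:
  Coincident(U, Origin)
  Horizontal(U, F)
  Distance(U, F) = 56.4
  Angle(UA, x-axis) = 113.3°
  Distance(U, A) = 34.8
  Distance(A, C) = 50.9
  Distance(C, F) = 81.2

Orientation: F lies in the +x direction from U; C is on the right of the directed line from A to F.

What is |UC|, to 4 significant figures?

29.09

Checks: U = (0.00, 0.00) ✓; |AC| = 50.90 ✓; |CF| = 81.20 ✓.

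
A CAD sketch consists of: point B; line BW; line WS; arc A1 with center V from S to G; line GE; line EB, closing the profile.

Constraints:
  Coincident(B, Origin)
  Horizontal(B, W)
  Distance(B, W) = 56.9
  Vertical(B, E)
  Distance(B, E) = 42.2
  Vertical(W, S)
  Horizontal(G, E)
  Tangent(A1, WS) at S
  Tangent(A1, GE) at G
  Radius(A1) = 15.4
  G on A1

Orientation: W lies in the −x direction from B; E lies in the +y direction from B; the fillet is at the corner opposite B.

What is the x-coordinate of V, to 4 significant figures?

-41.50

B and E share the same x with |BE| = 42.2 and E on the +y side, so E = (0.000, 42.20). The virtual corner opposite B is at (-56.90, 42.20). Tangency of A1 to WS means the radius VS is perpendicular to WS and the tangent condition forces VG to be normal to GE, with radius 15.4, so the center V sits 15.4 in from both sides at V = (-41.50, 26.80). So V.x = -41.50.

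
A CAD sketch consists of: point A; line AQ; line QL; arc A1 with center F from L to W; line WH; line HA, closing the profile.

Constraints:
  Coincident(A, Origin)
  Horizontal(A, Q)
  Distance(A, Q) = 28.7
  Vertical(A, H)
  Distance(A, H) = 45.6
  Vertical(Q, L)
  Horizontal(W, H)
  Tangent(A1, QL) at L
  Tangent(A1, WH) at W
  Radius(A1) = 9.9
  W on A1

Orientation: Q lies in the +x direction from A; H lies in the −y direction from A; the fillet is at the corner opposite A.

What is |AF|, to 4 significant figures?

40.35

A is at the origin; A and Q share the same y with |AQ| = 28.7 and Q on the +x side, so Q = (28.70, 0.000). AH is vertical with |AH| = 45.6 and H on the −y side, so H = (0.000, -45.60). The virtual corner opposite A is at (28.70, -45.60). A1 meets QL tangentially, so FL is at right angles to QL and tangency of A1 to WH means the radius FW is perpendicular to WH, with radius 9.9, so the center F sits 9.9 in from both sides at F = (18.80, -35.70). Then |AF| = |F − A| = 40.35.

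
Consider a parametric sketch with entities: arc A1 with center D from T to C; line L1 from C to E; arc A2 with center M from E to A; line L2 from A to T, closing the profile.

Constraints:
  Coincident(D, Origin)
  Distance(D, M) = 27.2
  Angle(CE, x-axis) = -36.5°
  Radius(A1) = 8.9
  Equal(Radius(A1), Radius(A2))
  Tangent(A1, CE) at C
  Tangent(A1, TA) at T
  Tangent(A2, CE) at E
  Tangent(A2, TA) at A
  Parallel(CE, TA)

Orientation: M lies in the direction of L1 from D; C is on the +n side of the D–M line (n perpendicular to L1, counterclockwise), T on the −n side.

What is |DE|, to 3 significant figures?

28.6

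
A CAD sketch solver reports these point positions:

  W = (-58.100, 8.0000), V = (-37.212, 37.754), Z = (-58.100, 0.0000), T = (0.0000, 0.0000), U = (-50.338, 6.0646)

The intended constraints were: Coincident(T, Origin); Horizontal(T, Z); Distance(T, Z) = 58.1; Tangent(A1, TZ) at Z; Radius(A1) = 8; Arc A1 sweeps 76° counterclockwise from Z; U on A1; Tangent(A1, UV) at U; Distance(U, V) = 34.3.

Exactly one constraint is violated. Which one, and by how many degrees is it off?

Tangent(A1, UV) at U — off by 8.50°.

T = (0.00, 0.00) ✓; T.y = 0.00, Z.y = 0.00 ✓; |TZ| = 58.10 ✓; ∠(WZ, ZT) = 90.00° ✓; |WZ| = 8.000 ✓; bearing(W→U) − bearing(W→Z) = 76.00° ✓; |WU| = 8.000 ✓; ∠(WU, UV) = 98.50° ✗; |UV| = 34.30 ✓.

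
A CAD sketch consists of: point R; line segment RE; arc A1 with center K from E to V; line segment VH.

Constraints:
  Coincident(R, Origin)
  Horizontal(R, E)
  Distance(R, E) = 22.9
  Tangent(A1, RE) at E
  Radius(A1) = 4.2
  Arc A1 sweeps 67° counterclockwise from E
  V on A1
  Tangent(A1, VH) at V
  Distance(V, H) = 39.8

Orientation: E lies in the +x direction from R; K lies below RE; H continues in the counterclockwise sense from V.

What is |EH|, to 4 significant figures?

43.74

On A1, E sits at bearing 90° from K; a 67° counterclockwise sweep puts V at bearing 157°, so V = K + 4.2·(cos 157°, sin 157°) = (19.03, -2.559). A1 meets VH tangentially, so KV is at right angles to VH, so VH runs along (−sin 157°, cos 157°); with |VH| = 39.8, H = (3.483, -39.20). Then |EH| = |H − E| = 43.74.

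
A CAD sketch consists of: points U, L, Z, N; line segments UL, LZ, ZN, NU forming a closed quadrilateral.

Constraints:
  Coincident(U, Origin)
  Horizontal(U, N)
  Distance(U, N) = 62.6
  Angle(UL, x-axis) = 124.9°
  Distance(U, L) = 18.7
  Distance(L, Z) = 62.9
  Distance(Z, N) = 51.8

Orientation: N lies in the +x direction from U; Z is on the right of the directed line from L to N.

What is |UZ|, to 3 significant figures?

44.2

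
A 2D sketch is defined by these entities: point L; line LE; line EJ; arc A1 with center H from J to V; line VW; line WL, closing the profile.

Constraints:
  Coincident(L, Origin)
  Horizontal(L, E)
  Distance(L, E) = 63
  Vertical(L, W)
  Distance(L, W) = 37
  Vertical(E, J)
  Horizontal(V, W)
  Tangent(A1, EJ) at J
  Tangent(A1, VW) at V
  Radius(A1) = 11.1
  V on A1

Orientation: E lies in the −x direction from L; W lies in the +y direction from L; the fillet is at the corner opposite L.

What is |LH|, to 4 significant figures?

58.00

L is at the origin; LE is horizontal with |LE| = 63.0 and E on the −x side, so E = (-63.00, 0.000). L and W share the same x with |LW| = 37.0 and W on the +y side, so W = (0.000, 37.00). The virtual corner opposite L is at (-63.00, 37.00). Tangency of A1 to EJ means the radius HJ is perpendicular to EJ and the tangent condition forces HV to be normal to VW, with radius 11.1, so the center H sits 11.1 in from both sides at H = (-51.90, 25.90). Then |LH| = |H − L| = 58.00.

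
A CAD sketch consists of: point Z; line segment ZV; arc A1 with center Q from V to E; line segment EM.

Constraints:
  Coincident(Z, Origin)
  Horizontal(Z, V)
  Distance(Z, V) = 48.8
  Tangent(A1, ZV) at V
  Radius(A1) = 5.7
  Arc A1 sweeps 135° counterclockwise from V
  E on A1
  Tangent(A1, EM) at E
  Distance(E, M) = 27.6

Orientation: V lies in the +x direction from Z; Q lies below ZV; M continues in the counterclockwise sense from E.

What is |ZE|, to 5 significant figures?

45.815

Z is at the origin; Z and V share the same y with |ZV| = 48.8 and V on the +x side, so V = (48.800, 0.0000). A1 meets ZV tangentially, so QV is at right angles to ZV, so Q = V + (0, -5.7) = (48.800, -5.7000). On A1, V sits at bearing 90° from Q; a 135° counterclockwise sweep puts E at bearing 225°, so E = Q + 5.7·(cos 225°, sin 225°) = (44.769, -9.7305). Then |ZE| = |E − Z| = 45.815.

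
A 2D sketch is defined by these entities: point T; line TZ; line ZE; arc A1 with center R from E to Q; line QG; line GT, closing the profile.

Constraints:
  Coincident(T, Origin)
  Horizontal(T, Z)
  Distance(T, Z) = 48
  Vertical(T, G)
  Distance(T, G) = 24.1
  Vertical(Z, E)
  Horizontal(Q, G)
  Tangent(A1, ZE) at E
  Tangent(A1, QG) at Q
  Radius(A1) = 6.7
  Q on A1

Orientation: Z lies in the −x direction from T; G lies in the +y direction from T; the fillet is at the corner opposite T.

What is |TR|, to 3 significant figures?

44.8

T and G share the same x with |TG| = 24.1 and G on the +y side, so G = (0.00, 24.1). The virtual corner opposite T is at (-48.0, 24.1). Tangency of A1 to ZE means the radius RE is perpendicular to ZE and tangency of A1 to QG means the radius RQ is perpendicular to QG, with radius 6.7, so the center R sits 6.7 in from both sides at R = (-41.3, 17.4). Then |TR| = |R − T| = 44.8.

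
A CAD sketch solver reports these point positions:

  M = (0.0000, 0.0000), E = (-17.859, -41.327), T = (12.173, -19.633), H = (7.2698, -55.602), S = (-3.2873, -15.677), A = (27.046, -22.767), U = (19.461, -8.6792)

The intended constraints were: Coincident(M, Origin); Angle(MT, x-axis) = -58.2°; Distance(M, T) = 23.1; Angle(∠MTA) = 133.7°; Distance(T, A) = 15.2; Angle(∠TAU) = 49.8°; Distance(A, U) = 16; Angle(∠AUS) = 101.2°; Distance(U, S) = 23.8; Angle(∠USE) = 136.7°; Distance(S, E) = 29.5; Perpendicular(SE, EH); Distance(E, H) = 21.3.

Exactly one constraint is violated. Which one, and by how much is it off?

Distance(E, H) = 21.3 — off by 7.60.

M = (0.00, 0.00) ✓; MT at -58.20° ✓; |MT| = 23.10 ✓; ∠MTA = 133.7° ✓; |TA| = 15.20 ✓; ∠TAU = 49.80° ✓; |AU| = 16.00 ✓; ∠AUS = 101.2° ✓; |US| = 23.80 ✓; ∠USE = 136.7° ✓; |SE| = 29.50 ✓; ∠(SE, EH) = 90.00° ✓; |EH| = 28.90 ✗.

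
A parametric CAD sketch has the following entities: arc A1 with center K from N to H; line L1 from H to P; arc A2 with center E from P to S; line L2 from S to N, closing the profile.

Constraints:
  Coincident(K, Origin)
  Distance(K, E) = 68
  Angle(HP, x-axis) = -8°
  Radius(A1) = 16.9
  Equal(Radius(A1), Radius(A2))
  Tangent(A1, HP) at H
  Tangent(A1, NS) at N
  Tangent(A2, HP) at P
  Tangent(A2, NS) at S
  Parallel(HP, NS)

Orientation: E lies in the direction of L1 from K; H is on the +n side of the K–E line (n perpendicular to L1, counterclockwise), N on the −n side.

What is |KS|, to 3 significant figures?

70.1

The slot axis is L1's direction at -8.0°, so u = (cos -8.0°, sin -8.0°) = (0.990, -0.139) and n = (−sin -8.0°, cos -8.0°) = (0.139, 0.990). K is at the origin and E lies 68.0 along u from K, so E = 68.0·u = (67.3, -9.46). Tangency of A1 to both parallel lines with radius 16.9 puts H and N at K ± 16.9·n: H = (2.35, 16.7), N = (-2.35, -16.7). Equal radii place P and S the same way about E: P = E + 16.9·n = (69.7, 7.27), S = E − 16.9·n = (65.0, -26.2). Then |KS| = |S − K| = 70.1.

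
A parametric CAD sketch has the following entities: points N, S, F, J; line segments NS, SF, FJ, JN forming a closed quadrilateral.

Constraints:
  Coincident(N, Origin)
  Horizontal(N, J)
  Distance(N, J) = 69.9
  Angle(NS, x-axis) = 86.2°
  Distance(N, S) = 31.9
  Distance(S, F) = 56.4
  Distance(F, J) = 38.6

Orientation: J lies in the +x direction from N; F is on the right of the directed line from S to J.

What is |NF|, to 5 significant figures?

37.142

Checks: |SF| = 56.40 ✓; |FJ| = 38.60 ✓.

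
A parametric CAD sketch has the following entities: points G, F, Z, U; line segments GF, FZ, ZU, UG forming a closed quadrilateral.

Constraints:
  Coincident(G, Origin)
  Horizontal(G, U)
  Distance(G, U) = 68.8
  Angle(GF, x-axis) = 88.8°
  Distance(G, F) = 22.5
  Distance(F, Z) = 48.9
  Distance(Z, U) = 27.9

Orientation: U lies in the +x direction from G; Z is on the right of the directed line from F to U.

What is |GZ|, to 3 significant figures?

41.5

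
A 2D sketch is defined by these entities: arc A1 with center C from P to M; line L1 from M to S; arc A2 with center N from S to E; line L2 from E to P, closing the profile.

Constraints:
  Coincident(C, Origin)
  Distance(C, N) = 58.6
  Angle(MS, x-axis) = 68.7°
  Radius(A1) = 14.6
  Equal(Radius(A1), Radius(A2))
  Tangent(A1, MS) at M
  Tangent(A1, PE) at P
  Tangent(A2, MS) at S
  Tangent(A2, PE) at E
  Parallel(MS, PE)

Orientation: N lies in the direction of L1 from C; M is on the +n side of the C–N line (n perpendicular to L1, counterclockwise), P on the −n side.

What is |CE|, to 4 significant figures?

60.39

The slot axis is L1's direction at 68.7°, so u = (cos 68.7°, sin 68.7°) = (0.3633, 0.9317) and n = (−sin 68.7°, cos 68.7°) = (-0.9317, 0.3633). C is at the origin and N lies 58.6 along u from C, so N = 58.6·u = (21.29, 54.60). Tangency of A1 to both parallel lines with radius 14.6 puts M and P at C ± 14.6·n: M = (-13.60, 5.303), P = (13.60, -5.303). Equal radii place S and E the same way about N: S = N + 14.6·n = (7.684, 59.90), E = N − 14.6·n = (34.89, 49.29). Then |CE| = |E − C| = 60.39.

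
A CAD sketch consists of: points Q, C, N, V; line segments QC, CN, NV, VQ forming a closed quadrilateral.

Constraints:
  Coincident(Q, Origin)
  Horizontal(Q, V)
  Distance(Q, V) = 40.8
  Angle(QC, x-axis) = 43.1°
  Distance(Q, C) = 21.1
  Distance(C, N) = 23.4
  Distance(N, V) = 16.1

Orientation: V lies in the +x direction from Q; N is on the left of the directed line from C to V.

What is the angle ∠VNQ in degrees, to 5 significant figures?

74.903°

Checks: |CN| = 23.40 ✓; |NV| = 16.10 ✓.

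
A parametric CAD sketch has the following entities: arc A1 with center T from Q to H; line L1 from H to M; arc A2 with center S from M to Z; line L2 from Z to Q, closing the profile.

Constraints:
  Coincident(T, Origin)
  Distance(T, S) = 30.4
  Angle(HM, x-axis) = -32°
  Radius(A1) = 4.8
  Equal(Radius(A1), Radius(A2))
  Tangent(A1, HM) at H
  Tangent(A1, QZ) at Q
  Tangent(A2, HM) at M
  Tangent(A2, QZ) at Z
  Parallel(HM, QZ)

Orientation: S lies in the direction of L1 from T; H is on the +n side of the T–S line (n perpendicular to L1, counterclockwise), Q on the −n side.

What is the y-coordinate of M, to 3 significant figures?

-12.0

Tangency of A1 to both parallel lines with radius 4.8 puts H and Q at T ± 4.8·n: H = (2.54, 4.07), Q = (-2.54, -4.07). Equal radii place M and Z the same way about S: M = S + 4.8·n = (28.3, -12.0), Z = S − 4.8·n = (23.2, -20.2). So M.y = -12.0.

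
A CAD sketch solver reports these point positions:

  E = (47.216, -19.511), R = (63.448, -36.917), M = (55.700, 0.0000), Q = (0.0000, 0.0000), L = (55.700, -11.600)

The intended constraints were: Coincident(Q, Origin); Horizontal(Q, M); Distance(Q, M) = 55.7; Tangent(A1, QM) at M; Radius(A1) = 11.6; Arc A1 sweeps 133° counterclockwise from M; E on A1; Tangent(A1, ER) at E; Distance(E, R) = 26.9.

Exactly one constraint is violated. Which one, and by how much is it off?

Distance(E, R) = 26.9 — off by 3.10.

Q = (0.00, 0.00) ✓; Q.y = 0.00, M.y = 0.00 ✓; |QM| = 55.70 ✓; ∠(LM, MQ) = 90.00° ✓; |LM| = 11.60 ✓; bearing(L→E) − bearing(L→M) = 133.0° ✓; |LE| = 11.60 ✓; ∠(LE, ER) = 90.00° ✓; |ER| = 23.80 ✗.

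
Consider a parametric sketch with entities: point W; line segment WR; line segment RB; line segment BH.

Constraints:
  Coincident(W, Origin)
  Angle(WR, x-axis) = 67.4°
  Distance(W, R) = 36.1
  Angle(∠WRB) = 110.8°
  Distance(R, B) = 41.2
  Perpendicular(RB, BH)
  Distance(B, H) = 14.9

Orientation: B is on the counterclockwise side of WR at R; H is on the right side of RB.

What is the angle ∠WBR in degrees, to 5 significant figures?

31.994°

W is at the origin; WR runs at 67.4° with length 36.1, so R = 36.1·(cos 67.4°, sin 67.4°) = (13.873, 33.328). ∠WRB = 110.8°, so RB runs at 67.4° + (180° − 110.8°) = 136.60° from the x-axis; with |RB| = 41.2, B = R + 41.2·(cos 136.60°, sin 136.60°) = (-16.062, 61.636). Then cos ∠WBR = BW·BR / (|BW||BR|), giving 31.994°.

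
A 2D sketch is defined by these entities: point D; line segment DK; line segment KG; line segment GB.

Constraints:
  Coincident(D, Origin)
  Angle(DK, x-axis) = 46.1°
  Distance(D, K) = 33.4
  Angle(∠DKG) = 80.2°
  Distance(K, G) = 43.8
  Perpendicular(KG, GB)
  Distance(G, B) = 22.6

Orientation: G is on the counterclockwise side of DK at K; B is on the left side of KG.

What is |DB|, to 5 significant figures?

39.485

D is at the origin; DK runs at 46.1° with length 33.4, so K = 33.4·(cos 46.1°, sin 46.1°) = (23.160, 24.066). ∠DKG = 80.2°, so KG runs at 46.1° + (180° − 80.2°) = 145.90° from the x-axis; with |KG| = 43.8, G = K + 43.8·(cos 145.90°, sin 145.90°) = (-13.109, 48.622). The perpendicularity gives GB at right angles to KG; with |GB| = 22.6 on the left of KG, B = G + 22.6·(-0.56064, -0.82806) = (-25.780, 29.908). Then |DB| = |B − D| = 39.485.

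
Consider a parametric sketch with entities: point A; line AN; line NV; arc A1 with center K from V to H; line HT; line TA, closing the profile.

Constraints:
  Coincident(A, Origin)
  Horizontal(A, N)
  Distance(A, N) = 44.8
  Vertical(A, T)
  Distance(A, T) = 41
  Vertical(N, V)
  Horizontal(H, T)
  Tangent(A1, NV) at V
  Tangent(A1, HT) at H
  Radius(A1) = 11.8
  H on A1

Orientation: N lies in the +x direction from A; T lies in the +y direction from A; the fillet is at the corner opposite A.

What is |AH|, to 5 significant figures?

52.631

The virtual corner opposite A is at (44.800, 41.000). A1 meets NV tangentially, so KV is at right angles to NV and A1 meets HT tangentially, so KH is at right angles to HT, with radius 11.8, so the center K sits 11.8 in from both sides at K = (33.000, 29.200). That places the tangent points at V = (44.800, 29.200) on NV and H = (33.000, 41.000) on HT. Then |AH| = |H − A| = 52.631.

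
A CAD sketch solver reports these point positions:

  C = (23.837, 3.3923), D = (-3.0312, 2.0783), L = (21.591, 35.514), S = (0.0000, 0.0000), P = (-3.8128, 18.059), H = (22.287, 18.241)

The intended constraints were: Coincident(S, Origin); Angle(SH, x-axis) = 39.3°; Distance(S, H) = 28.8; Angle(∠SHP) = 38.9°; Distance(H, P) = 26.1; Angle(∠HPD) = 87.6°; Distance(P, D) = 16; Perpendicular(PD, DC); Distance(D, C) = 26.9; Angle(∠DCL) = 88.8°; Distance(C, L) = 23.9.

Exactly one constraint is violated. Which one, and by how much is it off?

Distance(C, L) = 23.9 — off by 8.30.

S = (0.00, 0.00) ✓; SH at 39.30° ✓; |SH| = 28.80 ✓; ∠SHP = 38.90° ✓; |HP| = 26.10 ✓; ∠HPD = 87.60° ✓; |PD| = 16.00 ✓; ∠(PD, DC) = 90.00° ✓; |DC| = 26.90 ✓; ∠DCL = 88.80° ✓; |CL| = 32.20 ✗.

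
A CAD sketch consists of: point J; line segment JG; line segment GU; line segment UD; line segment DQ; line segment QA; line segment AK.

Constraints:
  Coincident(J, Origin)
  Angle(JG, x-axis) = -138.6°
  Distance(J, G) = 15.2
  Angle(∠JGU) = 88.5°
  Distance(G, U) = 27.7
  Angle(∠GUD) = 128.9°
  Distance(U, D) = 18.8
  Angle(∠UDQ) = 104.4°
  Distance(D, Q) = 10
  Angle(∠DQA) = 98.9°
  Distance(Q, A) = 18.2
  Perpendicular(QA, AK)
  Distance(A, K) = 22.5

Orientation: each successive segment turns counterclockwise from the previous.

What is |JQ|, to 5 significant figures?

33.960

J is at the origin; JG runs at -138.6° with length 15.2, so G = (-11.402, -10.052). ∠JGU = 88.5° gives GU at -47.100° from the x-axis; with |GU| = 27.7, U = (7.4543, -30.343). ∠GUD = 128.9° gives UD at 4.0000° from the x-axis; with |UD| = 18.8, D = (26.208, -29.032). ∠UDQ = 104.4° gives DQ at 79.600° from the x-axis; with |DQ| = 10.0, Q = (28.014, -19.196). Then |JQ| = |Q − J| = 33.960.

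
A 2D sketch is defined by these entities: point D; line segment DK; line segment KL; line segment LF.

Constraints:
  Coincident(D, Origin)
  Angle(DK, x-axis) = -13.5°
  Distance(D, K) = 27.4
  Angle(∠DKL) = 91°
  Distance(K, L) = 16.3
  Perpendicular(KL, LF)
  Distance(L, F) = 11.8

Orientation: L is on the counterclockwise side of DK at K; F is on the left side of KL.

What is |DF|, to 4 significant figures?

22.91

D is at the origin; DK runs at -13.5° with length 27.4, so K = 27.4·(cos -13.5°, sin -13.5°) = (26.64, -6.396). ∠DKL = 91.0°, so KL runs at -13.5° + (180° − 91.0°) = 75.50° from the x-axis; with |KL| = 16.3, L = K + 16.3·(cos 75.50°, sin 75.50°) = (30.72, 9.384). KL is perpendicular to LF; with |LF| = 11.8 on the left of KL, F = L + 11.8·(-0.9681, 0.2504) = (19.30, 12.34). Then |DF| = |F − D| = 22.91.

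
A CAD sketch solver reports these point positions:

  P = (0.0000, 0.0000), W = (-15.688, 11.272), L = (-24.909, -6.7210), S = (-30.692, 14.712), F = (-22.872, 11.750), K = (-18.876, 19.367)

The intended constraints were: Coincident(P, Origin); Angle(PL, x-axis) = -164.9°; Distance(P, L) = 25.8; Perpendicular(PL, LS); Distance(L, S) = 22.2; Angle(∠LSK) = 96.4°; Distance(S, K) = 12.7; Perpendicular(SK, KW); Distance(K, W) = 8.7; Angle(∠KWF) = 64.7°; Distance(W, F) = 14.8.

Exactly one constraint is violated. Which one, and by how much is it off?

Distance(W, F) = 14.8 — off by 7.60.

P = (0.00, 0.00) ✓; PL at -164.9° ✓; |PL| = 25.80 ✓; ∠(PL, LS) = 90.00° ✓; |LS| = 22.20 ✓; ∠LSK = 96.40° ✓; |SK| = 12.70 ✓; ∠(SK, KW) = 90.01° ✓; |KW| = 8.700 ✓; ∠KWF = 64.70° ✓; |WF| = 7.200 ✗.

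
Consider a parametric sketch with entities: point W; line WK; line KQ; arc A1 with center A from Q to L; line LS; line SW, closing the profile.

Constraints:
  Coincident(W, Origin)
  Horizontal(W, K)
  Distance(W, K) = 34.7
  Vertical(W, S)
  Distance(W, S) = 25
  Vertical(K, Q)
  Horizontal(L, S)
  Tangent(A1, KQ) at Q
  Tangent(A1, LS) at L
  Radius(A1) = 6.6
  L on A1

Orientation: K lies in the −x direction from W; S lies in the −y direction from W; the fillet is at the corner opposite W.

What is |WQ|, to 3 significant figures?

39.3

W is at the origin; W and K share the same y with |WK| = 34.7 and K on the −x side, so K = (-34.7, 0.00). W and S share the same x with |WS| = 25.0 and S on the −y side, so S = (0.00, -25.0). The virtual corner opposite W is at (-34.7, -25.0). Since A1 is tangent to KQ there, AQ ⟂ KQ and tangency of A1 to LS means the radius AL is perpendicular to LS, with radius 6.6, so the center A sits 6.6 in from both sides at A = (-28.1, -18.4). That places the tangent points at Q = (-34.7, -18.4) on KQ and L = (-28.1, -25.0) on LS. Then |WQ| = |Q − W| = 39.3.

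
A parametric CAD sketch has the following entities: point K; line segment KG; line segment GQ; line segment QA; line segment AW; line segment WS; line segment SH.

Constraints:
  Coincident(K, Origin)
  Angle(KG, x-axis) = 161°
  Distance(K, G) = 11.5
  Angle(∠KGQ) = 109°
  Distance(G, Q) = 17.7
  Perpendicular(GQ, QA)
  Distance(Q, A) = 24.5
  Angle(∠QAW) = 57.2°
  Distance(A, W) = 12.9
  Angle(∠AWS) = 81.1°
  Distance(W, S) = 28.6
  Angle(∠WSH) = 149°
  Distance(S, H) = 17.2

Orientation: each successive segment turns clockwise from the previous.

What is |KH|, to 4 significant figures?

50.14

∠AWS = 81.1° gives WS at 138.3° from the x-axis; with |WS| = 28.6, S = (-14.72, 29.63). ∠WSH = 149.0° gives SH at 107.3° from the x-axis; with |SH| = 17.2, H = (-19.83, 46.05). Then |KH| = |H − K| = 50.14.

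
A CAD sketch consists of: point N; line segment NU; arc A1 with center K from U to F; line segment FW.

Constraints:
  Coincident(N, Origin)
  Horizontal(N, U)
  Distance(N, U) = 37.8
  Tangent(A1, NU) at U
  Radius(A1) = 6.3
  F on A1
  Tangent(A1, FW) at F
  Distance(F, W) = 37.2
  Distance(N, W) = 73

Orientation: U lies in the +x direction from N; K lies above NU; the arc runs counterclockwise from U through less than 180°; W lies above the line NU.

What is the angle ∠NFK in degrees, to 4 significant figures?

41.56°

N is at the origin; NU is horizontal with |NU| = 37.8 and U on the +x side, so U = (37.80, 0.000). Tangency of A1 to NU means the radius KU is perpendicular to NU, so K = U + (0, 6.3) = (37.80, 6.300). Since KF ⟂ FW (tangency), |KW| = √(6.3² + 37.2²) = 37.73 regardless of where F sits on A1. So W lies on both circle(N, 73.0) and circle(K, 37.73); the above-NU intersection is W = (65.82, 31.56). F is the foot of the tangent from W: F = (42.74, 2.391).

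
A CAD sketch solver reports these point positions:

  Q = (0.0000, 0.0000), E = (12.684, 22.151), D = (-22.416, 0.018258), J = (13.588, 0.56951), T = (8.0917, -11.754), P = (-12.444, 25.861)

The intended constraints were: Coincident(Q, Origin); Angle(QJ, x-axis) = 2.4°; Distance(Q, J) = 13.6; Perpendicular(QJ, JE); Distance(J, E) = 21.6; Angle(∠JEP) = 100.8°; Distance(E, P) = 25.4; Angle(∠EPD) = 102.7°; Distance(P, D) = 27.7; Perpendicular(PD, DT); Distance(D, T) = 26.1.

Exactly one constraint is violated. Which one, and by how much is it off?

Distance(D, T) = 26.1 — off by 6.60.

Q = (0.00, 0.00) ✓; QJ at 2.400° ✓; |QJ| = 13.60 ✓; ∠(QJ, JE) = 90.00° ✓; |JE| = 21.60 ✓; ∠JEP = 100.8° ✓; |EP| = 25.40 ✓; ∠EPD = 102.7° ✓; |PD| = 27.70 ✓; ∠(PD, DT) = 90.00° ✓; |DT| = 32.70 ✗.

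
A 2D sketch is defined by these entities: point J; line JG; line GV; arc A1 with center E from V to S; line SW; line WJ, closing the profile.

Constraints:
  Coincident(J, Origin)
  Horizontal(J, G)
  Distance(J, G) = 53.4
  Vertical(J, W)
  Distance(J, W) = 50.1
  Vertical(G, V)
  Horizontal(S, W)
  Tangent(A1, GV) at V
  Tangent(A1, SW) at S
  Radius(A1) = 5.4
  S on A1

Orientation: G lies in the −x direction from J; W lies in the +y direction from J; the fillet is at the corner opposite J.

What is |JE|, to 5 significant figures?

65.590

JW is vertical with |JW| = 50.1 and W on the +y side, so W = (0.0000, 50.100). The virtual corner opposite J is at (-53.400, 50.100). Tangency of A1 to GV means the radius EV is perpendicular to GV and since A1 is tangent to SW there, ES ⟂ SW, with radius 5.4, so the center E sits 5.4 in from both sides at E = (-48.000, 44.700). Then |JE| = |E − J| = 65.590.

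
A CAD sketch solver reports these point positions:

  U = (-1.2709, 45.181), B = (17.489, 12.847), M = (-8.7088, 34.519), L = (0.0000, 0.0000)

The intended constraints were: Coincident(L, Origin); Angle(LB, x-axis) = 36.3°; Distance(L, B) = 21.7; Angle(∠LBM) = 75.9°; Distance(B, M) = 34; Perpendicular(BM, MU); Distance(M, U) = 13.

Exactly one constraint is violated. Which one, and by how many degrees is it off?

Perpendicular(BM, MU) — off by 4.70°.

L = (0.00, 0.00) ✓; LB at 36.30° ✓; |LB| = 21.70 ✓; ∠LBM = 75.90° ✓; |BM| = 34.00 ✓; ∠(BM, MU) = 85.30° ✗; |MU| = 13.00 ✓.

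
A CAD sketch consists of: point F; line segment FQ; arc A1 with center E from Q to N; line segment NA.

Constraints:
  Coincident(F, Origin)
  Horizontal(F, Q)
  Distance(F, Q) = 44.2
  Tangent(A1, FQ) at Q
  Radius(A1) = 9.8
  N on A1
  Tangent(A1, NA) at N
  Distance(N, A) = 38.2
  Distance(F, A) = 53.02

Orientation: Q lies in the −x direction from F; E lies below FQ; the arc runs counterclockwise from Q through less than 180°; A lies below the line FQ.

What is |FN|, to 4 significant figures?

54.17

Checks: ∠(EQ, QF) = 90.00° ✓; |EQ| = 9.800 ✓; |EN| = 9.800 ✓; ∠(EN, NA) = 90.00° ✓; |NA| = 38.20 ✓; |FA| = 53.02 ✓.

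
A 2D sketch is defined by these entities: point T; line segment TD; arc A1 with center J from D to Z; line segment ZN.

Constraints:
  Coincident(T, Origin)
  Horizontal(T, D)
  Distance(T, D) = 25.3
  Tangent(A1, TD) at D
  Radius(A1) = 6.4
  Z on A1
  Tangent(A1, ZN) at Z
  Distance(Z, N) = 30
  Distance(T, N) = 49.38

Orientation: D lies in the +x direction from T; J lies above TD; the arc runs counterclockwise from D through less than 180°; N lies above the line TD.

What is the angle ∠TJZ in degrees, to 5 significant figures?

161.39°

Checks: |JZ| = 6.400 ✓; ∠(JZ, ZN) = 90.00° ✓; |ZN| = 30.00 ✓; |TN| = 49.38 ✓.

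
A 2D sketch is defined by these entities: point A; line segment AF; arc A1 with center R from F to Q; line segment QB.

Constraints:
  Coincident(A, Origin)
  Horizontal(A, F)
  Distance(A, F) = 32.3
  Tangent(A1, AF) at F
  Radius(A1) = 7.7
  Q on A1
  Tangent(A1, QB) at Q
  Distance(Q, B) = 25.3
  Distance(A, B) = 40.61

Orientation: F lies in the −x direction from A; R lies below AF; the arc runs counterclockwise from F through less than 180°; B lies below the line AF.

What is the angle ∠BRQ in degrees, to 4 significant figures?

73.07°

A is at the origin; A and F share the same y with |AF| = 32.3 and F on the −x side, so F = (-32.30, 0.000). A1 meets AF tangentially, so RF is at right angles to AF, so R = F + (0, -7.7) = (-32.30, -7.700). Since RQ ⟂ QB (tangency), |RB| = √(7.7² + 25.3²) = 26.45 regardless of where Q sits on A1. So B lies on both circle(A, 40.61) and circle(R, 26.45); the below-AF intersection is B = (-23.95, -32.79). Q is the foot of the tangent from B: Q = (-38.58, -12.15).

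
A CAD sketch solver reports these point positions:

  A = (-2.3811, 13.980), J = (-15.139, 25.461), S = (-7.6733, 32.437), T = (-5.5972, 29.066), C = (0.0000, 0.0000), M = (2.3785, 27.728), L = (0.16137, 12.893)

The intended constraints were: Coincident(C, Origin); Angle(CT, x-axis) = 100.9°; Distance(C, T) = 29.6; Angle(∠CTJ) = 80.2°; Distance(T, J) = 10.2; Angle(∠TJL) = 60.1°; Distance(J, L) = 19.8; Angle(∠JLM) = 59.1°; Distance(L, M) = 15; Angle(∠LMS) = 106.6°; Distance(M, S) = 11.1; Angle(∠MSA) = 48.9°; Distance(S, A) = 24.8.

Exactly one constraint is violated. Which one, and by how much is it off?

Distance(S, A) = 24.8 — off by 5.60.

C = (0.00, 0.00) ✓; CT at 100.9° ✓; |CT| = 29.60 ✓; ∠CTJ = 80.20° ✓; |TJ| = 10.20 ✓; ∠TJL = 60.10° ✓; |JL| = 19.80 ✓; ∠JLM = 59.10° ✓; |LM| = 15.00 ✓; ∠LMS = 106.6° ✓; |MS| = 11.10 ✓; ∠MSA = 48.90° ✓; |SA| = 19.20 ✗.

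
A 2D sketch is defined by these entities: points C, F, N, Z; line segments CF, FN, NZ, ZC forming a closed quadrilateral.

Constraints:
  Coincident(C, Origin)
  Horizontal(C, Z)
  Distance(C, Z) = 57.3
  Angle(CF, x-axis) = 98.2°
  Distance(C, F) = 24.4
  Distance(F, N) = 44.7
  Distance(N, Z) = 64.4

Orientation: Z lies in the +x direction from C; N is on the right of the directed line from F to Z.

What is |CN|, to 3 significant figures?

20.9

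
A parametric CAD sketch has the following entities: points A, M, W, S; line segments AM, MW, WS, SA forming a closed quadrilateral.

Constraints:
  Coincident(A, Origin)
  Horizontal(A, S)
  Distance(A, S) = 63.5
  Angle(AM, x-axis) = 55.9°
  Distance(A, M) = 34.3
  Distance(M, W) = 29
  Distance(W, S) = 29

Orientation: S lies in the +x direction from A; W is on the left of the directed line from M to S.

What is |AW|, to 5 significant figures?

53.854

Checks: |MW| = 29.00 ✓; |WS| = 29.00 ✓.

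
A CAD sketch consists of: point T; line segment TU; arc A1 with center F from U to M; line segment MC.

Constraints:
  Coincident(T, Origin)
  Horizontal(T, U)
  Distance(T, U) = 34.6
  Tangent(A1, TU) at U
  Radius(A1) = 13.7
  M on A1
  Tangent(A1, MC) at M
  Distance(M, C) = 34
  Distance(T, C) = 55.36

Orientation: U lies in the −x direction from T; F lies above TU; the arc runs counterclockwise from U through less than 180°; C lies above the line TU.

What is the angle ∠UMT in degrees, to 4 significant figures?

94.93°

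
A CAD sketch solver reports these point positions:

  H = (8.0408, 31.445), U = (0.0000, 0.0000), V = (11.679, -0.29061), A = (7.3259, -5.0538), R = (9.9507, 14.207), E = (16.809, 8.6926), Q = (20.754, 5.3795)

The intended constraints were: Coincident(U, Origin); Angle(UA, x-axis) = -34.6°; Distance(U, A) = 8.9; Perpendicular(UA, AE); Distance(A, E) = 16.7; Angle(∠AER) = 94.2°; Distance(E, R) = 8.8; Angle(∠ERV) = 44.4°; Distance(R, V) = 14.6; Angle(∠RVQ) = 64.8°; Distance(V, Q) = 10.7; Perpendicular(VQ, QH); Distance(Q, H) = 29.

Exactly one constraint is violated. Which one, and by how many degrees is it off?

Perpendicular(VQ, QH) — off by 6.00°.

U = (0.00, 0.00) ✓; UA at -34.60° ✓; |UA| = 8.900 ✓; ∠(UA, AE) = 90.00° ✓; |AE| = 16.70 ✓; ∠AER = 94.20° ✓; |ER| = 8.800 ✓; ∠ERV = 44.40° ✓; |RV| = 14.60 ✓; ∠RVQ = 64.80° ✓; |VQ| = 10.70 ✓; ∠(VQ, QH) = 84.00° ✗; |QH| = 29.00 ✓.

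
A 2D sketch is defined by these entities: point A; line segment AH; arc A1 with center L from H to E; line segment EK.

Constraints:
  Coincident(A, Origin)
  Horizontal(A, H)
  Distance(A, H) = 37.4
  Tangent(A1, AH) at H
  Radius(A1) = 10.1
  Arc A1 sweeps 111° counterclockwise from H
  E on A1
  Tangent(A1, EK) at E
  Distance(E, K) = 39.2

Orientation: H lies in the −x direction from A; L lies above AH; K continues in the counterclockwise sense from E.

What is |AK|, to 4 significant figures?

65.55

A is at the origin; AH is horizontal with |AH| = 37.4 and H on the −x side, so H = (-37.40, 0.000). A1 meets AH tangentially, so LH is at right angles to AH, so L = H + (0, 10.1) = (-37.40, 10.10). On A1, H sits at bearing -90° from L; a 111° counterclockwise sweep puts E at bearing 21°, so E = L + 10.1·(cos 21°, sin 21°) = (-27.97, 13.72). Since A1 is tangent to EK there, LE ⟂ EK, so EK runs along (−sin 21°, cos 21°); with |EK| = 39.2, K = (-42.02, 50.32). Then |AK| = |K − A| = 65.55.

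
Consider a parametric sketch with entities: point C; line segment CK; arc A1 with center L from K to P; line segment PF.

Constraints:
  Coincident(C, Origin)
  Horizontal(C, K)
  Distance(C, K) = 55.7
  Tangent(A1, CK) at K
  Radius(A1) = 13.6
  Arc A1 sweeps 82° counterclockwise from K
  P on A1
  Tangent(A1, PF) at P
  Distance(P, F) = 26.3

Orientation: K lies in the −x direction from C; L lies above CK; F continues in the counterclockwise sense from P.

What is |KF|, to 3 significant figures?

41.5

C is at the origin; C and K share the same y with |CK| = 55.7 and K on the −x side, so K = (-55.7, 0.00). Since A1 is tangent to CK there, LK ⟂ CK, so L = K + (0, 13.6) = (-55.7, 13.6). On A1, K sits at bearing -90° from L; an 82° counterclockwise sweep puts P at bearing -8°, so P = L + 13.6·(cos -8°, sin -8°) = (-42.2, 11.7). Tangency of A1 to PF means the radius LP is perpendicular to PF, so PF runs along (−sin -8°, cos -8°); with |PF| = 26.3, F = (-38.6, 37.8). Then |KF| = |F − K| = 41.5.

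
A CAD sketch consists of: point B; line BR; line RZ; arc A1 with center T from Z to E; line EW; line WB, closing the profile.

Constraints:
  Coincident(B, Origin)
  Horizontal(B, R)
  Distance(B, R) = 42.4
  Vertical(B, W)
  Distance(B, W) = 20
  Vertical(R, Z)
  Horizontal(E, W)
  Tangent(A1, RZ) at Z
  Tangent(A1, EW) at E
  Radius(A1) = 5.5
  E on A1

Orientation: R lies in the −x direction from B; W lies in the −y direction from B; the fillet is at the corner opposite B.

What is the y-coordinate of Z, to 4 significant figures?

-14.50

B is at the origin; B and R share the same y with |BR| = 42.4 and R on the −x side, so R = (-42.40, 0.000). B and W share the same x with |BW| = 20.0 and W on the −y side, so W = (0.000, -20.00). The virtual corner opposite B is at (-42.40, -20.00). Tangency of A1 to RZ means the radius TZ is perpendicular to RZ and tangency of A1 to EW means the radius TE is perpendicular to EW, with radius 5.5, so the center T sits 5.5 in from both sides at T = (-36.90, -14.50). That places the tangent points at Z = (-42.40, -14.50) on RZ and E = (-36.90, -20.00) on EW. So Z.y = -14.50.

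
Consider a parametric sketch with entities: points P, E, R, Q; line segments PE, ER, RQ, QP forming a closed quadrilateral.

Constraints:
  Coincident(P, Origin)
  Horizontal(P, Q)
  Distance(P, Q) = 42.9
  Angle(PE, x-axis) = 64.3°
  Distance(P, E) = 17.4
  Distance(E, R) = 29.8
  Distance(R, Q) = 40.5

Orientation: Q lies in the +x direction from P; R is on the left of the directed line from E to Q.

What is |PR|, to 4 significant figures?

46.72

Checks: |ER| = 29.80 ✓; |RQ| = 40.50 ✓.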